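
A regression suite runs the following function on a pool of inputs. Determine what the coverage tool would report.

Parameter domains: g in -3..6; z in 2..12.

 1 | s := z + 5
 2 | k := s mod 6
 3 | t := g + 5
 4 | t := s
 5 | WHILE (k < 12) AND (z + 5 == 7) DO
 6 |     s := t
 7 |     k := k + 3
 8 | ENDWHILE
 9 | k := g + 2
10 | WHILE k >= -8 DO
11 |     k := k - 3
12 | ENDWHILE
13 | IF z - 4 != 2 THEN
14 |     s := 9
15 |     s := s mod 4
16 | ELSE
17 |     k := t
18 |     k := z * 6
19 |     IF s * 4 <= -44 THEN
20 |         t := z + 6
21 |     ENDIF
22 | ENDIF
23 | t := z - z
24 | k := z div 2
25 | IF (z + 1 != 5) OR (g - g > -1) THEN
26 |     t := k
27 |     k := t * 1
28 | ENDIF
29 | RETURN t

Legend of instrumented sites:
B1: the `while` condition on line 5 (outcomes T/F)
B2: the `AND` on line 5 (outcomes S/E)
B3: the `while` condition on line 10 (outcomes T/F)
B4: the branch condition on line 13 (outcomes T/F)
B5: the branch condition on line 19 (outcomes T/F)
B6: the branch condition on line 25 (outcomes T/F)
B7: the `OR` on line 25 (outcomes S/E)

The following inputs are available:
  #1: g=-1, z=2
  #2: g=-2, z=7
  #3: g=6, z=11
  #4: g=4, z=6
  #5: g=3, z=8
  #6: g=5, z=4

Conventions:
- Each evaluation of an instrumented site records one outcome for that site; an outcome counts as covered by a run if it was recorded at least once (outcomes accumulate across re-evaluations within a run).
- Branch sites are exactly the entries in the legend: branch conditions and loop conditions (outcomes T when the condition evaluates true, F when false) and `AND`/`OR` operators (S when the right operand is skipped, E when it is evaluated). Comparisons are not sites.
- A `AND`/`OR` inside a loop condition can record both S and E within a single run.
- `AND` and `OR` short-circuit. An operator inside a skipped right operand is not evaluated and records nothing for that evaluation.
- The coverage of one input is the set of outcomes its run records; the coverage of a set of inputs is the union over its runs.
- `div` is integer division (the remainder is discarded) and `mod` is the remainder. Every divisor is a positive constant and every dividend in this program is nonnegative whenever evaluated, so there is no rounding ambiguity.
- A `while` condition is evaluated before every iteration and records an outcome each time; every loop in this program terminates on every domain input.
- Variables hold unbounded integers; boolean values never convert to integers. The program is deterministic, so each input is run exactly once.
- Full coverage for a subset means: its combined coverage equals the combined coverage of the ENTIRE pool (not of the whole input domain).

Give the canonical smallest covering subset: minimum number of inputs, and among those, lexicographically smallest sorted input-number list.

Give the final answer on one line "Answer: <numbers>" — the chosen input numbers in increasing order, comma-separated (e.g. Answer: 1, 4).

input #1 (g=-1, z=2): events B2->E, B1->T, B2->E, B1->T, B2->E, B1->T, B2->E, B1->T, B2->S, B1->F, B3->T, B3->T, B3->T, B3->T, ...; covers B1=T, B1=F, B2=S, B2=E, B3=T, B3=F, B4=T, B6=T, B7=S
input #2 (g=-2, z=7): events B2->E, B1->F, B3->T, B3->T, B3->T, B3->F, B4->T, B7->S, B6->T; covers B1=F, B2=E, B3=T, B3=F, B4=T, B6=T, B7=S
input #3 (g=6, z=11): events B2->E, B1->F, B3->T, B3->T, B3->T, B3->T, B3->T, B3->T, B3->F, B4->T, B7->S, B6->T; covers B1=F, B2=E, B3=T, B3=F, B4=T, B6=T, B7=S
input #4 (g=4, z=6): events B2->E, B1->F, B3->T, B3->T, B3->T, B3->T, B3->T, B3->F, B4->F, B5->F, B7->S, B6->T; covers B1=F, B2=E, B3=T, B3=F, B4=F, B5=F, B6=T, B7=S
input #5 (g=3, z=8): events B2->E, B1->F, B3->T, B3->T, B3->T, B3->T, B3->T, B3->F, B4->T, B7->S, B6->T; covers B1=F, B2=E, B3=T, B3=F, B4=T, B6=T, B7=S
input #6 (g=5, z=4): events B2->E, B1->F, B3->T, B3->T, B3->T, B3->T, B3->T, B3->T, B3->F, B4->T, B7->E, B6->T; covers B1=F, B2=E, B3=T, B3=F, B4=T, B6=T, B7=E
the full pool covers 12 outcomes: B1=T, B1=F, B2=S, B2=E, B3=T, B3=F, B4=T, B4=F, B5=F, B6=T, B7=S, B7=E
size 1 is not enough: best union over all size-1 subsets is 9/12
size 2 is not enough: best union over all size-2 subsets is 11/12
size 3: inputs {1, 4, 6} cover all 12 outcomes, and no lexicographically smaller subset of this size does

Answer: 1, 4, 6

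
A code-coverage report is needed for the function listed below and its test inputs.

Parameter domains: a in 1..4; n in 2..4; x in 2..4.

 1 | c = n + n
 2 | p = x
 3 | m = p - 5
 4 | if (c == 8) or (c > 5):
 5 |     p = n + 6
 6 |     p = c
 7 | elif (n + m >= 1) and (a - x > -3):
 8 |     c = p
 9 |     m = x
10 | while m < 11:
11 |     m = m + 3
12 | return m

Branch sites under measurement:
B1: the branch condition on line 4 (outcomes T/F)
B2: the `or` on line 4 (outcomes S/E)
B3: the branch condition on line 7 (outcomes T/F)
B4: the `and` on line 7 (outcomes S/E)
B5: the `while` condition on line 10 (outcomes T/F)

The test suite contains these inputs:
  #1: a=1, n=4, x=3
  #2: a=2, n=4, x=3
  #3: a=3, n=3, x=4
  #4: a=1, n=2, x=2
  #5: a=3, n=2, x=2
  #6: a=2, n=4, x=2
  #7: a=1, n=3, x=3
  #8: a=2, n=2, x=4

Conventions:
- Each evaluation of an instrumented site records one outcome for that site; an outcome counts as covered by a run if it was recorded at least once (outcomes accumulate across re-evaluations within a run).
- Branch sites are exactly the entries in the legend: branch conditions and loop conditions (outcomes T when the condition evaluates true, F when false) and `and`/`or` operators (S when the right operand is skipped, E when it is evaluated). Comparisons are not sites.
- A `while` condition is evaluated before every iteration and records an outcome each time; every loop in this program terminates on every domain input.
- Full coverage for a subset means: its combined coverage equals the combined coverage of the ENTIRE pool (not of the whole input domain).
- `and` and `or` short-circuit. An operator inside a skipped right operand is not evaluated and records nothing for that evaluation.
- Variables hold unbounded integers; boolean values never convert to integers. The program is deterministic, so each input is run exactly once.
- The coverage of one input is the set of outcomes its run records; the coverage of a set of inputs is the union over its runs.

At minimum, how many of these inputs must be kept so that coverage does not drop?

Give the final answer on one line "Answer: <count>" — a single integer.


#1 (a=1, n=4, x=3) -> B2->S, B1->T, B5->T, B5->T, B5->T, B5->T, B5->T, B5->F; covered: B1=T, B2=S, B5=T, B5=F
#2 (a=2, n=4, x=3) -> B2->S, B1->T, B5->T, B5->T, B5->T, B5->T, B5->T, B5->F; covered: B1=T, B2=S, B5=T, B5=F
#3 (a=3, n=3, x=4) -> B2->E, B1->T, B5->T, B5->T, B5->T, B5->T, B5->F; covered: B1=T, B2=E, B5=T, B5=F
#4 (a=1, n=2, x=2) -> B2->E, B1->F, B4->S, B3->F, B5->T, B5->T, B5->T, B5->T, B5->T, B5->F; covered: B1=F, B2=E, B3=F, B4=S, B5=T, B5=F
#5 (a=3, n=2, x=2) -> B2->E, B1->F, B4->S, B3->F, B5->T, B5->T, B5->T, B5->T, B5->T, B5->F; covered: B1=F, B2=E, B3=F, B4=S, B5=T, B5=F
#6 (a=2, n=4, x=2) -> B2->S, B1->T, B5->T, B5->T, B5->T, B5->T, B5->T, B5->F; covered: B1=T, B2=S, B5=T, B5=F
#7 (a=1, n=3, x=3) -> B2->E, B1->T, B5->T, B5->T, B5->T, B5->T, B5->T, B5->F; covered: B1=T, B2=E, B5=T, B5=F
#8 (a=2, n=2, x=4) -> B2->E, B1->F, B4->E, B3->T, B5->T, B5->T, B5->T, B5->F; covered: B1=F, B2=E, B3=T, B4=E, B5=T, B5=F
the full pool covers 10 outcomes: B1=T, B1=F, B2=S, B2=E, B3=T, B3=F, B4=S, B4=E, B5=T, B5=F
checked all size-1 subsets: none covers 10 outcomes (max 6/10)
checked all size-2 subsets: none covers 10 outcomes (max 8/10)
size 3: inputs {1, 4, 8} cover all 10 outcomes, and no lexicographically smaller subset of this size does
Answer: 3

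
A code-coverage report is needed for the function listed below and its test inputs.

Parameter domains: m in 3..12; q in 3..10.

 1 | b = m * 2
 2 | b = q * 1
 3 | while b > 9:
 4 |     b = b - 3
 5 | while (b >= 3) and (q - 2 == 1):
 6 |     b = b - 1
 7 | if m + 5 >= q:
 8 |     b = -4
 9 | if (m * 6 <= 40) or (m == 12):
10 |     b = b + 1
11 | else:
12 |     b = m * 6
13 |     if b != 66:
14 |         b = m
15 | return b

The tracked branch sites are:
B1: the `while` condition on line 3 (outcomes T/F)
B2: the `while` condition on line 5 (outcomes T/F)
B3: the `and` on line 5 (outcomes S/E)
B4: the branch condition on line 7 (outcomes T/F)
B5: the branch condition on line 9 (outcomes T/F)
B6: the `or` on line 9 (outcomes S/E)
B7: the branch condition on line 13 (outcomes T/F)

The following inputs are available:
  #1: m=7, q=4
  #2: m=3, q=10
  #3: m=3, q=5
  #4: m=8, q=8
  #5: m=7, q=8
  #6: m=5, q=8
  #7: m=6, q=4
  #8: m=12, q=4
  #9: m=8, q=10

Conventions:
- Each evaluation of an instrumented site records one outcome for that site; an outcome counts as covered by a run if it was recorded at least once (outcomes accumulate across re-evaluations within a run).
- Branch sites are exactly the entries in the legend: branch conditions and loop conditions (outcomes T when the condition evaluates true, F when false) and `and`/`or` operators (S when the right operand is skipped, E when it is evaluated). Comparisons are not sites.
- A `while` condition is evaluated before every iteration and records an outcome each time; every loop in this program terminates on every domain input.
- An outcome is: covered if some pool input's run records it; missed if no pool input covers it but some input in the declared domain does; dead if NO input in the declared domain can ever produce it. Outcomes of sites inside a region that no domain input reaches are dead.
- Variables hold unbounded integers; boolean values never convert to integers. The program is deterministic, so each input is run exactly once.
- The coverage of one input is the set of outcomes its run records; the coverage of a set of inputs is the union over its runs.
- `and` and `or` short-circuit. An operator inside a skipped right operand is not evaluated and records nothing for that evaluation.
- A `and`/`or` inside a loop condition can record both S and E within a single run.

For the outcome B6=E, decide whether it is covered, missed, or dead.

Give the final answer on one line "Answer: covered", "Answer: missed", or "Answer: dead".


B6=E is recorded by pool input(s) 1, 4, 5, 8, 9 -> covered
Answer: covered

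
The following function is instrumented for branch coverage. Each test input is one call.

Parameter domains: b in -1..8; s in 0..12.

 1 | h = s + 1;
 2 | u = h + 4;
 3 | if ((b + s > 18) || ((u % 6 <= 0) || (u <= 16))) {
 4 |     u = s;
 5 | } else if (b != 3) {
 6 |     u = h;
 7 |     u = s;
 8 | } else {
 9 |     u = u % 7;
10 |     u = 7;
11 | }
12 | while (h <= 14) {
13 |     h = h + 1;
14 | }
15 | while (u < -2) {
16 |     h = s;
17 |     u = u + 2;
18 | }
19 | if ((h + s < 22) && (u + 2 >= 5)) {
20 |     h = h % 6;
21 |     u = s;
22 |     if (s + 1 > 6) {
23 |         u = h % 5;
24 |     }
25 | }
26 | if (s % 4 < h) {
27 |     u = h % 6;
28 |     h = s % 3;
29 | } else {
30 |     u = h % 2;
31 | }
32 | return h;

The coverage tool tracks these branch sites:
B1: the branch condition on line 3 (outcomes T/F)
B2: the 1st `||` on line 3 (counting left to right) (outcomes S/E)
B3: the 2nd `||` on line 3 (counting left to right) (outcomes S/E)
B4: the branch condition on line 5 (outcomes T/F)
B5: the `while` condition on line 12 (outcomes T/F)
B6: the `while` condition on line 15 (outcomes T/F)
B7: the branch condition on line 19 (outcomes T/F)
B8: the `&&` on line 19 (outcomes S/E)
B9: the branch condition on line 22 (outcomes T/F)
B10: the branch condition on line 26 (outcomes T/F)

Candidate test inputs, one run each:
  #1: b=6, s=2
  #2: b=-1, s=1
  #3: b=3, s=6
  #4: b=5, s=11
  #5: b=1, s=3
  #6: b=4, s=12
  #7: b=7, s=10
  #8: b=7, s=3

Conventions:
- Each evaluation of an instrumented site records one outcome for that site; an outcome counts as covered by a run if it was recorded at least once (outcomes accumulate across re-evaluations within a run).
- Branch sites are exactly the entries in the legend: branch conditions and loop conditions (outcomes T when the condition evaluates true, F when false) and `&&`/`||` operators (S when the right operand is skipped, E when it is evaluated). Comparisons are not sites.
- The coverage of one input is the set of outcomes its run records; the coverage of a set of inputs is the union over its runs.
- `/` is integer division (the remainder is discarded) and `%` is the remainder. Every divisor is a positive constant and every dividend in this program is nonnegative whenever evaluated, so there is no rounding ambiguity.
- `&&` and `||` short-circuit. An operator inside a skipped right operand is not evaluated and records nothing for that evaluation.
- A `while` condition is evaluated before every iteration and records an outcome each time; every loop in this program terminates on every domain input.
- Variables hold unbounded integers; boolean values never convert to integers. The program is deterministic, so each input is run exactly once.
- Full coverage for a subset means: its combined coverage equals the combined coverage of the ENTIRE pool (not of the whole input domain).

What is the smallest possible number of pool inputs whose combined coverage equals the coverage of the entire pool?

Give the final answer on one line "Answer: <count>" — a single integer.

run #1 (b=6, s=2) records B1=T, B2=E, B3=E, B5=T, B5=F, B6=F, B7=F, B8=E, B10=T
run #2 (b=-1, s=1) records B1=T, B2=E, B3=S, B5=T, B5=F, B6=F, B7=F, B8=E, B10=T
run #3 (b=3, s=6) records B1=T, B2=E, B3=E, B5=T, B5=F, B6=F, B7=T, B8=E, B9=T, B10=T
run #4 (b=5, s=11) records B1=T, B2=E, B3=E, B5=T, B5=F, B6=F, B7=F, B8=S, B10=T
run #5 (b=1, s=3) records B1=T, B2=E, B3=E, B5=T, B5=F, B6=F, B7=T, B8=E, B9=F, B10=F
run #6 (b=4, s=12) records B1=F, B2=E, B3=E, B4=T, B5=T, B5=F, B6=F, B7=F, B8=S, B10=T
run #7 (b=7, s=10) records B1=T, B2=E, B3=E, B5=T, B5=F, B6=F, B7=F, B8=S, B10=T
run #8 (b=7, s=3) records B1=T, B2=E, B3=E, B5=T, B5=F, B6=F, B7=T, B8=E, B9=F, B10=F
union over all inputs: B1=T, B1=F, B2=E, B3=S, B3=E, B4=T, B5=T, B5=F, B6=F, B7=T, B7=F, B8=S, B8=E, B9=T, B9=F, B10=T, B10=F (17 outcomes)
checked all size-1 subsets: none covers 17 outcomes (max 10/17)
checked all size-2 subsets: none covers 17 outcomes (max 15/17)
checked all size-3 subsets: none covers 17 outcomes (max 16/17)
at size 4, {2, 3, 5, 6} reaches all 17 outcomes; every lexicographically earlier size-4 subset fails

Answer: 4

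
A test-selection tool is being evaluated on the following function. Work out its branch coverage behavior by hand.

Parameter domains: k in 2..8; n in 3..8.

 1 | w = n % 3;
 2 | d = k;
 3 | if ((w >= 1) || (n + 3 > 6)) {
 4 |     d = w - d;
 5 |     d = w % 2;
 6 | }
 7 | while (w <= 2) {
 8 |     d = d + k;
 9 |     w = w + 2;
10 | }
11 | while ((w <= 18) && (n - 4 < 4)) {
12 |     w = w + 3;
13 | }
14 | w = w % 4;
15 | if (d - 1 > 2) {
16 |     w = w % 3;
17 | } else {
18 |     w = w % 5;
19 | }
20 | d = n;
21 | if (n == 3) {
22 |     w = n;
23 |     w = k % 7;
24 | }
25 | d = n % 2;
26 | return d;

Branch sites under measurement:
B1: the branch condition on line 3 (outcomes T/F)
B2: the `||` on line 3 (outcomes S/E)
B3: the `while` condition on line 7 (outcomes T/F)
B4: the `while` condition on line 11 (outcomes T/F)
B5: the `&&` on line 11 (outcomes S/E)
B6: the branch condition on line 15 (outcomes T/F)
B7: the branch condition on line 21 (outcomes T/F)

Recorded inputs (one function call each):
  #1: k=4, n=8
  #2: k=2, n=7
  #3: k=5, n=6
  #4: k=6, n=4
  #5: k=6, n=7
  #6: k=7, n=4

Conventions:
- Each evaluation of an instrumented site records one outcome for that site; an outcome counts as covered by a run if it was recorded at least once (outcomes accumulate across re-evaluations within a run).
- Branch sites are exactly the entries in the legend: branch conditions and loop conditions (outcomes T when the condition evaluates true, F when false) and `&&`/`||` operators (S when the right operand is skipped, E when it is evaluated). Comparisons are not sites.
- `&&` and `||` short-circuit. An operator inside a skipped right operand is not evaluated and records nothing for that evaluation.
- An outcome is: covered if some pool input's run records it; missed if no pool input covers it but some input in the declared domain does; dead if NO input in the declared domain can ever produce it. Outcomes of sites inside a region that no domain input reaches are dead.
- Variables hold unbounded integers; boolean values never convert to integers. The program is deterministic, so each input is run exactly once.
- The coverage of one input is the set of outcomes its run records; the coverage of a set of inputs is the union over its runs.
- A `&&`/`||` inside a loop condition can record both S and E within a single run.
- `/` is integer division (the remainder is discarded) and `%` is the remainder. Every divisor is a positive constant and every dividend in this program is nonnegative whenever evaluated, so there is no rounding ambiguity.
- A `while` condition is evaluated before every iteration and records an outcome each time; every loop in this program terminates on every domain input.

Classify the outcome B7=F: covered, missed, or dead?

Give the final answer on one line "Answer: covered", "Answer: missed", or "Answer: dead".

B7=F is recorded by pool input(s) 1, 2, 3, 4, 5, 6 -> covered

Answer: covered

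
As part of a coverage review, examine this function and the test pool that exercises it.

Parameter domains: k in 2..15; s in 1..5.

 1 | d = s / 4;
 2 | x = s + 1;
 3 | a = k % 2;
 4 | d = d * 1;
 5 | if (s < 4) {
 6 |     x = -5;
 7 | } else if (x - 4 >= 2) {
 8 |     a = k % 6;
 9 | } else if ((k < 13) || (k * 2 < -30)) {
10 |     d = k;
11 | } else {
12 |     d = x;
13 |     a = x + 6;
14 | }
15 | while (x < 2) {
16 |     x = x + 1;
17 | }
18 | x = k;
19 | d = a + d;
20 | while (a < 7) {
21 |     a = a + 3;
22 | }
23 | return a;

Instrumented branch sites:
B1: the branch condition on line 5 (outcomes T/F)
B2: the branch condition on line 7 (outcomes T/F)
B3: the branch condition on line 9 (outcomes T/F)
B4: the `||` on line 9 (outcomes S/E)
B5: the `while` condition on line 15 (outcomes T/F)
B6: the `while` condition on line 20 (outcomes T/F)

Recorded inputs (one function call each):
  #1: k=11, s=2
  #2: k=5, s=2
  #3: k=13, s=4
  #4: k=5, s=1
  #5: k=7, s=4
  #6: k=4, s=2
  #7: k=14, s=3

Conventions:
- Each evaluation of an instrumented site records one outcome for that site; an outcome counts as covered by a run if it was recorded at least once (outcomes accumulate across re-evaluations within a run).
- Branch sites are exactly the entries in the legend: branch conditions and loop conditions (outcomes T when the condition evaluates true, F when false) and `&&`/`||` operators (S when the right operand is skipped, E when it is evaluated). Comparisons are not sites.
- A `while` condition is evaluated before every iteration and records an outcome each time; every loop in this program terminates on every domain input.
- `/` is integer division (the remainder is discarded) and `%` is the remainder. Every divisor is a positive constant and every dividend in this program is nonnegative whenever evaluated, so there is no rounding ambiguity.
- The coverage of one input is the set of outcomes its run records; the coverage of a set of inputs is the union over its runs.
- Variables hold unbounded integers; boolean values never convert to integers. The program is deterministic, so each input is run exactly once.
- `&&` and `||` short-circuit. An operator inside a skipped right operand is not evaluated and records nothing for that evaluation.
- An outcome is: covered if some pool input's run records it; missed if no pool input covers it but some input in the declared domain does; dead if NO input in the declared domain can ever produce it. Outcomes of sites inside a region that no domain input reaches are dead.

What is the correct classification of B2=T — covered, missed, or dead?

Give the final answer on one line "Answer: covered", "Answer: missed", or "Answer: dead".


no pool input records B2=T
but domain input (k=2, s=5) does record it -> reachable, so missed
Answer: missed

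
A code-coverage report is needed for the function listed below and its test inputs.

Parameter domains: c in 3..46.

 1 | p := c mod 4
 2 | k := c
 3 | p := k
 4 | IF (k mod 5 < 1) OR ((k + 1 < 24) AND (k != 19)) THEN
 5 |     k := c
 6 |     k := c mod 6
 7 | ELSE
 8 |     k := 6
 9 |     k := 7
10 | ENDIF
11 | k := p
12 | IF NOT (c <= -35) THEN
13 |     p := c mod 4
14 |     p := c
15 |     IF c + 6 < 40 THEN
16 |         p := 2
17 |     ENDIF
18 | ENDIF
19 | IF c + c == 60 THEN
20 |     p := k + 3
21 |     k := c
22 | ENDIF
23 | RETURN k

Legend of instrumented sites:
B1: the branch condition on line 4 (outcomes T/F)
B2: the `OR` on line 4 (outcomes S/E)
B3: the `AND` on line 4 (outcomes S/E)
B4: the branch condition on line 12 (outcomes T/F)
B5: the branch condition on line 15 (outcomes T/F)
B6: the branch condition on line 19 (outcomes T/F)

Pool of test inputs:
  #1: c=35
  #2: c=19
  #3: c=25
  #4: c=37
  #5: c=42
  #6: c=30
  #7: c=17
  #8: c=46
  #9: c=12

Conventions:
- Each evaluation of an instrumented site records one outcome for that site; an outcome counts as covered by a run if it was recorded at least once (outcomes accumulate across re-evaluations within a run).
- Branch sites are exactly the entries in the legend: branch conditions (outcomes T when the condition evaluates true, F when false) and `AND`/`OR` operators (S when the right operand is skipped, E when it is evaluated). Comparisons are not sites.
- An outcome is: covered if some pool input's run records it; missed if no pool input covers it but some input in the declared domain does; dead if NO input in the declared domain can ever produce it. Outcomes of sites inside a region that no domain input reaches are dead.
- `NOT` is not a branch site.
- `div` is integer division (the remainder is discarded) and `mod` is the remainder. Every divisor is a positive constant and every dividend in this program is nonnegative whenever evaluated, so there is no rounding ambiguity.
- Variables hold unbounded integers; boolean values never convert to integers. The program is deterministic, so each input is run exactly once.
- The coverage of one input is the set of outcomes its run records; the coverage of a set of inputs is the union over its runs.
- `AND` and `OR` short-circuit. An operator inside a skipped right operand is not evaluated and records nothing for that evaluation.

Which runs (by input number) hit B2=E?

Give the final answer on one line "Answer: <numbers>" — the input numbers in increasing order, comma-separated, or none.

input #1 (c=35): misses B2=E
input #2 (c=19): covers B2=E
input #3 (c=25): misses B2=E
input #4 (c=37): covers B2=E
input #5 (c=42): covers B2=E
input #6 (c=30): misses B2=E
input #7 (c=17): covers B2=E
input #8 (c=46): covers B2=E
input #9 (c=12): covers B2=E

Answer: 2, 4, 5, 7, 8, 9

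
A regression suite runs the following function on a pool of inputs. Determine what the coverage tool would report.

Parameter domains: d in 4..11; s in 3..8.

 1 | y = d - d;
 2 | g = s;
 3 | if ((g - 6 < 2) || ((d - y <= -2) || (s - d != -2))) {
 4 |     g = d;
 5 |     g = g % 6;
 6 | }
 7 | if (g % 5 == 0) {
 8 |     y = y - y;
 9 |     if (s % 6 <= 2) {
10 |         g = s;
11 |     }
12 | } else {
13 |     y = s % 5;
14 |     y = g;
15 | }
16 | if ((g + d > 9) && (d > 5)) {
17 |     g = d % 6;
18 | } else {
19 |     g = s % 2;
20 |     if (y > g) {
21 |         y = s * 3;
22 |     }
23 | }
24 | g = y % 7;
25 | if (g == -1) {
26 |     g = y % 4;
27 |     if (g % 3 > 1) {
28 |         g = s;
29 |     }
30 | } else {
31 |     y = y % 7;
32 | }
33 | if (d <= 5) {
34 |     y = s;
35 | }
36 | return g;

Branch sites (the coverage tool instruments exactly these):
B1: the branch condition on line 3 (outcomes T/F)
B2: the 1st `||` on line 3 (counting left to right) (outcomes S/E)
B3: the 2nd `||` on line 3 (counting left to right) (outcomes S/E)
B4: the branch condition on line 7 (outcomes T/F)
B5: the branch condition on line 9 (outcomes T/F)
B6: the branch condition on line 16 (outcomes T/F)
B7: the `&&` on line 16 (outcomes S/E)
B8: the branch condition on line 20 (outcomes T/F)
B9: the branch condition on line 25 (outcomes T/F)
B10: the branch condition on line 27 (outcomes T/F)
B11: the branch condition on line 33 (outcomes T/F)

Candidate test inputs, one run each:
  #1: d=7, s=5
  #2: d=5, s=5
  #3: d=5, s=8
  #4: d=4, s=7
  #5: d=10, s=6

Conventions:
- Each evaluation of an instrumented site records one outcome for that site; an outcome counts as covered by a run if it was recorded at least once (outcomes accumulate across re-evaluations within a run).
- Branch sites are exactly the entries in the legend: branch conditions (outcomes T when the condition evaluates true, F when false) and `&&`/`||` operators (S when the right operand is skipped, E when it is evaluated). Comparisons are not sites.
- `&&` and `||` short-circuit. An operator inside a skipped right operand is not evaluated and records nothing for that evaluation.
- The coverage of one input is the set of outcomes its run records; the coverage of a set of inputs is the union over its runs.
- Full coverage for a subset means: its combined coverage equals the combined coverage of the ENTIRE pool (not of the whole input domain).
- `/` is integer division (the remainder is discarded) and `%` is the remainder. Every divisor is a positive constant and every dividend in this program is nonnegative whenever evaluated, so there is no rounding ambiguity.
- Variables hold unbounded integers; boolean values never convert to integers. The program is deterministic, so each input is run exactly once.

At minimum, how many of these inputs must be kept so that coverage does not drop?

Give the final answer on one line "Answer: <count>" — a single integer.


input #1, d=7, s=5: events B2->S, B1->T, B4->F, B7->S, B6->F, B8->F, B9->F, B11->F; outcomes B1=T, B2=S, B4=F, B6=F, B7=S, B8=F, B9=F, B11=F
input #2, d=5, s=5: events B2->S, B1->T, B4->T, B5->F, B7->E, B6->F, B8->F, B9->F, B11->T; outcomes B1=T, B2=S, B4=T, B5=F, B6=F, B7=E, B8=F, B9=F, B11=T
input #3, d=5, s=8: events B2->E, B3->E, B1->T, B4->T, B5->T, B7->E, B6->F, B8->F, B9->F, B11->T; outcomes B1=T, B2=E, B3=E, B4=T, B5=T, B6=F, B7=E, B8=F, B9=F, B11=T
input #4, d=4, s=7: events B2->S, B1->T, B4->F, B7->S, B6->F, B8->T, B9->F, B11->T; outcomes B1=T, B2=S, B4=F, B6=F, B7=S, B8=T, B9=F, B11=T
input #5, d=10, s=6: events B2->S, B1->T, B4->F, B7->E, B6->T, B9->F, B11->F; outcomes B1=T, B2=S, B4=F, B6=T, B7=E, B9=F, B11=F
union over all inputs: B1=T, B2=S, B2=E, B3=E, B4=T, B4=F, B5=T, B5=F, B6=T, B6=F, B7=S, B7=E, B8=T, B8=F, B9=F, B11=T, B11=F (17 outcomes)
checked all size-1 subsets: none covers 17 outcomes (max 10/17)
checked all size-2 subsets: none covers 17 outcomes (max 14/17)
checked all size-3 subsets: none covers 17 outcomes (max 16/17)
the canonical winner is {2, 3, 4, 5}: size 4, full 17-outcome coverage, earliest index list among size-4 covers
Answer: 4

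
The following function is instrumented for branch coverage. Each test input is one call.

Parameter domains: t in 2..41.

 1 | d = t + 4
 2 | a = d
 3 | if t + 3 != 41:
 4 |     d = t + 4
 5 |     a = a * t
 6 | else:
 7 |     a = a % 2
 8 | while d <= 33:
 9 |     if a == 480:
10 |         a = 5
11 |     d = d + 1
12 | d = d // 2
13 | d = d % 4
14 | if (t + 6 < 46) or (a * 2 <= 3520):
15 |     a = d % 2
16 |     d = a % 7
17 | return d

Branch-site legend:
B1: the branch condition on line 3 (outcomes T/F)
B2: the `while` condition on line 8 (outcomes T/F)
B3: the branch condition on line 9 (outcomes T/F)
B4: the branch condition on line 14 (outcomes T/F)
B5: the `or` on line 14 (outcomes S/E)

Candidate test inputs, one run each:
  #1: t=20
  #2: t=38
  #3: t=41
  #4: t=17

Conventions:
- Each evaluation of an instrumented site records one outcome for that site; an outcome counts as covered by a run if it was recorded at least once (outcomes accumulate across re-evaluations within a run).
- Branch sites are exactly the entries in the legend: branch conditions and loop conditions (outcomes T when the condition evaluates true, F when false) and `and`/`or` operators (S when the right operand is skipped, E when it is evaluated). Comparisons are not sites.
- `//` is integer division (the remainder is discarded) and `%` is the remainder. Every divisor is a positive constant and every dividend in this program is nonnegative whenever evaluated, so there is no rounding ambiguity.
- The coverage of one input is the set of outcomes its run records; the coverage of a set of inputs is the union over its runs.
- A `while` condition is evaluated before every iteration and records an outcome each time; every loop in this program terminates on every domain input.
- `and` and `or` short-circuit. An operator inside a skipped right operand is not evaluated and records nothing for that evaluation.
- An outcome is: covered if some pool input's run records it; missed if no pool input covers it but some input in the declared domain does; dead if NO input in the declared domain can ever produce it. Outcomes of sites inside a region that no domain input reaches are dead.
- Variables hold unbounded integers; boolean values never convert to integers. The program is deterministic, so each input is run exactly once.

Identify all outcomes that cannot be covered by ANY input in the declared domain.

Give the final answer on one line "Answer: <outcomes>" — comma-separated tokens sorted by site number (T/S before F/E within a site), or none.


checking every outcome against all 40 domain inputs:
  reachable outcomes have witnesses, e.g. B1=T (e.g. t=2), B1=F (e.g. t=38), B2=T (e.g. t=2), B2=F (e.g. t=2)
Answer: none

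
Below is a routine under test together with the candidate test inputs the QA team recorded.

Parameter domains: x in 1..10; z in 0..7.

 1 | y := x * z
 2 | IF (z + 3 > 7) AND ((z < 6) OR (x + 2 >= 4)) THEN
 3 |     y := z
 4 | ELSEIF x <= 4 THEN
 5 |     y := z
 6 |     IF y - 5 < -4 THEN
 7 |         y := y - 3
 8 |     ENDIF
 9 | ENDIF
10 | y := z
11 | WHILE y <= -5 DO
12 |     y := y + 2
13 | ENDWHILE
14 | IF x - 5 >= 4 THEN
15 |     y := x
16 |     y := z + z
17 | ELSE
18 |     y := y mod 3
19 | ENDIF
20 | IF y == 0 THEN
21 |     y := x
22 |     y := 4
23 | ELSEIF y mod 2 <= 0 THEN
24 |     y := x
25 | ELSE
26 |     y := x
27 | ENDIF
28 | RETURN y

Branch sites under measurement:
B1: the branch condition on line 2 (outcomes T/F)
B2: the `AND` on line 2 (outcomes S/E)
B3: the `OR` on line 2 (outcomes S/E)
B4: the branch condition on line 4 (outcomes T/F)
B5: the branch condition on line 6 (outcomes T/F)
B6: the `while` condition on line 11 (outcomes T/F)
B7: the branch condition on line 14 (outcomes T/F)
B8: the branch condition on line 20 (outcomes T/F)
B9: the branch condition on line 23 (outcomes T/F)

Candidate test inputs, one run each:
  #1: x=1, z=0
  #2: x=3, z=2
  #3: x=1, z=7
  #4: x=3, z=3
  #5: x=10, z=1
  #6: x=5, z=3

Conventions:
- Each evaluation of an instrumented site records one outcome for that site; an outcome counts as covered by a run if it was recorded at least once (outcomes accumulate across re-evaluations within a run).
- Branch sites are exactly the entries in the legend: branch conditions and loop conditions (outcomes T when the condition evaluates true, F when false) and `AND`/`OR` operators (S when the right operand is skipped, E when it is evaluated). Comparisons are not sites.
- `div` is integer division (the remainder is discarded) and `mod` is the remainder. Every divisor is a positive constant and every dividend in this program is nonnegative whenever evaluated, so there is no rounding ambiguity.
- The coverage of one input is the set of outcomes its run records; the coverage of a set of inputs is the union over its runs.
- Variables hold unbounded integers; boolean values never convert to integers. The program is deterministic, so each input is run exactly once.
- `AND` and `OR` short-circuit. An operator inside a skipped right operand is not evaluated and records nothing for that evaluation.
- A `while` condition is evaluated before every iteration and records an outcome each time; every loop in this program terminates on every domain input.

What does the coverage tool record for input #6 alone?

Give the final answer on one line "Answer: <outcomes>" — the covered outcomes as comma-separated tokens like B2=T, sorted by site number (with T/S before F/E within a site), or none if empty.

Simulating input #6 (x=5, z=3) step by step:
  B2->S, B1->F, B4->F, B6->F, B7->F, B8->T
as a set, this run covers: B1=F, B2=S, B4=F, B6=F, B7=F, B8=T

Answer: B1=F, B2=S, B4=F, B6=F, B7=F, B8=T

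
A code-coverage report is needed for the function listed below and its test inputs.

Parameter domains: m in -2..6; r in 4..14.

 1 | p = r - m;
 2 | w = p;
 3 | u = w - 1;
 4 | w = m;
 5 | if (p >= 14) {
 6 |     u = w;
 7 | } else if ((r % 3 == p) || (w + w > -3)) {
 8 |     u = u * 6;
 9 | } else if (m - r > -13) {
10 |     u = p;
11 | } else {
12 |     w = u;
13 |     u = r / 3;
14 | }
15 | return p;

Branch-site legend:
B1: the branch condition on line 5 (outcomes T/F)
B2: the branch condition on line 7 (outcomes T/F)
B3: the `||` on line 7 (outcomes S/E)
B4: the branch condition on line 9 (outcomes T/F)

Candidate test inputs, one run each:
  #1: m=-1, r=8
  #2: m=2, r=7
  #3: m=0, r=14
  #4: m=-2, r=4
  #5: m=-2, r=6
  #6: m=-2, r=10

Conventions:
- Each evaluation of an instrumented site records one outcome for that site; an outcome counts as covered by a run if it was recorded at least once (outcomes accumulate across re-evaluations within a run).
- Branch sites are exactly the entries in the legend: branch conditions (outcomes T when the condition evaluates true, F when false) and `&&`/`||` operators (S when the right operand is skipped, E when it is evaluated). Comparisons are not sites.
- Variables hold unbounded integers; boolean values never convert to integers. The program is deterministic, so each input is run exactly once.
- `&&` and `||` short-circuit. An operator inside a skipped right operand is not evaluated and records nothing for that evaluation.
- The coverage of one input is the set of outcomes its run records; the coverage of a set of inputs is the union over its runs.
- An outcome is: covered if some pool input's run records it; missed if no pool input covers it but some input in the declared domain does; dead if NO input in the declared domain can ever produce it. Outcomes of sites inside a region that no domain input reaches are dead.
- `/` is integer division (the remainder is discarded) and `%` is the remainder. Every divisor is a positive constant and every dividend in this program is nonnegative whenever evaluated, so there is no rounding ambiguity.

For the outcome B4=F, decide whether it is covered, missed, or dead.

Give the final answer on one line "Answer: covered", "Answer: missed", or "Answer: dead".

no pool input records B4=F
but domain input (m=-2, r=11) does record it -> reachable, so missed

Answer: missed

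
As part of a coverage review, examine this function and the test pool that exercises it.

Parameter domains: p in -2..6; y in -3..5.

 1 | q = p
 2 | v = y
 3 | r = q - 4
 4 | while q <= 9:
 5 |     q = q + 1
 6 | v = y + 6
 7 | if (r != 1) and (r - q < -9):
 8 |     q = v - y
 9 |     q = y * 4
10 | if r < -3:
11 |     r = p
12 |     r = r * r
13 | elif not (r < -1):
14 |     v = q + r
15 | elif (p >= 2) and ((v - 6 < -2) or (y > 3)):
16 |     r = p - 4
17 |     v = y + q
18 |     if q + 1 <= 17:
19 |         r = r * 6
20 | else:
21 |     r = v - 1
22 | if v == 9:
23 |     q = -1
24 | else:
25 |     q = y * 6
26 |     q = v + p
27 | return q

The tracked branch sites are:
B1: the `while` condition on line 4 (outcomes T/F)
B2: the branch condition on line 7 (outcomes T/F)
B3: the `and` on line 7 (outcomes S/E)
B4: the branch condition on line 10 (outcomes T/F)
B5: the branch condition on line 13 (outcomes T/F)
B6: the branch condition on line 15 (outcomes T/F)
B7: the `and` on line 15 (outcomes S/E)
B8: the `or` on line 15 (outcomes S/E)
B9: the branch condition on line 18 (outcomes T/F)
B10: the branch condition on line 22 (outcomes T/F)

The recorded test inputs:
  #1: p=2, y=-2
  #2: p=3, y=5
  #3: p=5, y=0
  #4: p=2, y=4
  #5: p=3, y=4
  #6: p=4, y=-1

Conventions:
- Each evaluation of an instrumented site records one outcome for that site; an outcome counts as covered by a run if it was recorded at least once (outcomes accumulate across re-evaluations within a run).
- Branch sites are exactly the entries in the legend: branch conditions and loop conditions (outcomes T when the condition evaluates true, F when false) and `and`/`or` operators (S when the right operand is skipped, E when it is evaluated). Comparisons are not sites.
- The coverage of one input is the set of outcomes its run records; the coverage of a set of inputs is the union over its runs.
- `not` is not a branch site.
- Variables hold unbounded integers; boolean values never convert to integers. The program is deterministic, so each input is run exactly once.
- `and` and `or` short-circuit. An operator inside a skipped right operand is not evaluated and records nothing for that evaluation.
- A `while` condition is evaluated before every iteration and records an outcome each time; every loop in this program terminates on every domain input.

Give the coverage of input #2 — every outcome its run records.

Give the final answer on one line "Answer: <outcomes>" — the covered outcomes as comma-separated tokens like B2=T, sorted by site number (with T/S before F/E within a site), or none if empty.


Event log for input #2 (p=3, y=5):
  B1->T, B1->T, B1->T, B1->T, B1->T, B1->T, B1->T, B1->F, B3->E, B2->T
  B4->F, B5->T, B10->F
collecting distinct outcomes: B1=T, B1=F, B2=T, B3=E, B4=F, B5=T, B10=F
Answer: B1=T, B1=F, B2=T, B3=E, B4=F, B5=T, B10=F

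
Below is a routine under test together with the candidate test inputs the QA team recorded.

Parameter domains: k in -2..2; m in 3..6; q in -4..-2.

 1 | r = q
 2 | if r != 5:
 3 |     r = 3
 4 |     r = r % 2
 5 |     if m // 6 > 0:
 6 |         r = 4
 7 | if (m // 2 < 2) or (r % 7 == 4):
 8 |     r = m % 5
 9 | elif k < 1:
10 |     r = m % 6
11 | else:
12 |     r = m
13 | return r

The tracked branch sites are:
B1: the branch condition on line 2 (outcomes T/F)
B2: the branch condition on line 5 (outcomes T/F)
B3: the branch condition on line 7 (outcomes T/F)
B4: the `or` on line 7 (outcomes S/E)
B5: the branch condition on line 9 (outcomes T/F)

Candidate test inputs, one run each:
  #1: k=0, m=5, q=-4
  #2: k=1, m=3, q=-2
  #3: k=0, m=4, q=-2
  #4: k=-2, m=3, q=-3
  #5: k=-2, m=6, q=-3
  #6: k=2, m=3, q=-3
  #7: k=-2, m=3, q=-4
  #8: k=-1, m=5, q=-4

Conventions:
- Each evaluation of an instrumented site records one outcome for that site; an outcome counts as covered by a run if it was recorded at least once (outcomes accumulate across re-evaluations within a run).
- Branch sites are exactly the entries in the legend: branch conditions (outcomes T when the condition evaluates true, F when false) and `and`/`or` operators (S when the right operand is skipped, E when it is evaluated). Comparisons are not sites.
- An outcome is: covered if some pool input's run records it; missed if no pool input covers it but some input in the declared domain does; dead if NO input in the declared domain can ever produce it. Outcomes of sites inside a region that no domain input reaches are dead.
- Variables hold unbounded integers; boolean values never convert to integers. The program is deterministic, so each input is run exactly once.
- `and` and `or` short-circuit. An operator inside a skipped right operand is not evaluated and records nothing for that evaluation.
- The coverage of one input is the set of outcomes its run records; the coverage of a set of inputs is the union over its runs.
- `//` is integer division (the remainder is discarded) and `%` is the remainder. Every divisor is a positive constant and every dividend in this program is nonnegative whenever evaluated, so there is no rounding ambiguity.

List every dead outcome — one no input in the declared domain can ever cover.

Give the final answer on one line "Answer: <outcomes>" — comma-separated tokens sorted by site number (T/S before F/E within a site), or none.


exhaustive pass over the 60-input domain:
  B1=F: zero occurrences over every domain input -> dead
  reachable outcomes have witnesses, e.g. B1=T (e.g. k=-2, m=3, q=-4), B2=T (e.g. k=-2, m=6, q=-4), B2=F (e.g. k=-2, m=3, q=-4), B3=T (e.g. k=-2, m=3, q=-4)
Answer: B1=F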